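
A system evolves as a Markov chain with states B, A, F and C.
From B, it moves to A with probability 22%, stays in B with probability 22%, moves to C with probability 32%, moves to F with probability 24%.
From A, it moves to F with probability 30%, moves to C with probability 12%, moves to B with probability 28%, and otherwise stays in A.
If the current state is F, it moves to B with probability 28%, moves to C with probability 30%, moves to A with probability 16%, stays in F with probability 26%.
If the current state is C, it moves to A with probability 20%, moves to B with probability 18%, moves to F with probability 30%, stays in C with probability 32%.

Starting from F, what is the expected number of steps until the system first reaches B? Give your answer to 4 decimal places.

3.9520

Let t(s) be the expected number of steps to first reach B from state s, with t(B) = 0. Conditioning on the first step:
t(A) = 1 + 0.3·t(A) + 0.3·t(F) + 0.12·t(C)
t(F) = 1 + 0.16·t(A) + 0.26·t(F) + 0.3·t(C)
t(C) = 1 + 0.2·t(A) + 0.3·t(F) + 0.32·t(C)
Solving: t(A) = 3.8683, t(F) = 3.9520, t(C) = 4.3519.
Expected steps from F to B: 3.9520.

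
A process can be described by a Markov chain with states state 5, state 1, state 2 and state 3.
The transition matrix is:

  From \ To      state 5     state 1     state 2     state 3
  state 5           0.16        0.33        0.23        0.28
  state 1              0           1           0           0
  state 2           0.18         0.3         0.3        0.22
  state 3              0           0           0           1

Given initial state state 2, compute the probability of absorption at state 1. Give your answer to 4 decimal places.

0.5697

Let h(s) be the probability of absorption at state 1 starting from transient state s. Then h(state 1) = 1 and h(state 3) = 0. By first-step analysis:
h(state 5) = 0.16·h(state 5) + 0.33·1 + 0.23·h(state 2) + 0.28·0
h(state 2) = 0.18·h(state 5) + 0.3·1 + 0.3·h(state 2) + 0.22·0
Solving: h(state 5) = 0.5488, h(state 2) = 0.5697.
Starting from state 2, the probability is 0.5697.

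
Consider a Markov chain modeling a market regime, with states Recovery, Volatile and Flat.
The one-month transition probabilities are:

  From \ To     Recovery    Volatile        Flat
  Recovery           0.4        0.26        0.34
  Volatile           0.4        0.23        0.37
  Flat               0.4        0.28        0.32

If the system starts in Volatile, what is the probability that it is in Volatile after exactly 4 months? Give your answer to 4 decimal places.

0.2591

Propagate the distribution vector 4 months from Volatile.
After 0 months: (0.0000, 1.0000, 0.0000)
After 1 month: (0.4000, 0.2300, 0.3700)
After 2 months: (0.4000, 0.2605, 0.3395)
After 3 months: (0.4000, 0.2590, 0.3410)
After 4 months: (0.4000, 0.2591, 0.3409)
P(in Volatile after 4 months) = 0.2591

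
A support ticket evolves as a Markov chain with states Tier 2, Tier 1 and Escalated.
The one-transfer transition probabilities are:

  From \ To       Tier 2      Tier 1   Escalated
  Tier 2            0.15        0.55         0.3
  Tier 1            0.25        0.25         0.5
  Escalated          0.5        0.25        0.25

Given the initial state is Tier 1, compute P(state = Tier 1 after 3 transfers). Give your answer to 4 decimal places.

0.3550

Propagate the distribution vector 3 transfers from Tier 1.
After 0 transfers: (0.0000, 1.0000, 0.0000)
After 1 transfer: (0.2500, 0.2500, 0.5000)
After 2 transfers: (0.3500, 0.3250, 0.3250)
After 3 transfers: (0.2963, 0.3550, 0.3488)
P(in Tier 1 after 3 transfers) = 0.3550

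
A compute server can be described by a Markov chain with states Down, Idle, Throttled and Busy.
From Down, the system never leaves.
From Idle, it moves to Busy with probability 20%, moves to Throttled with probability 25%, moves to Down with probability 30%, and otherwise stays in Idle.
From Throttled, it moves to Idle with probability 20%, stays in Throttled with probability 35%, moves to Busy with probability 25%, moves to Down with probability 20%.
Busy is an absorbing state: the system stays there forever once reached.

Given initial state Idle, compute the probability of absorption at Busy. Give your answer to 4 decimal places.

Let h(s) be the probability of absorption at Busy starting from transient state s. Then h(Busy) = 1 and h(Down) = 0. By first-step analysis:
h(Idle) = 0.3·0 + 0.25·h(Idle) + 0.25·h(Throttled) + 0.2·1
h(Throttled) = 0.2·0 + 0.2·h(Idle) + 0.35·h(Throttled) + 0.25·1
Solving: h(Idle) = 0.4400, h(Throttled) = 0.5200.
Starting from Idle, the probability is 0.4400.

0.4400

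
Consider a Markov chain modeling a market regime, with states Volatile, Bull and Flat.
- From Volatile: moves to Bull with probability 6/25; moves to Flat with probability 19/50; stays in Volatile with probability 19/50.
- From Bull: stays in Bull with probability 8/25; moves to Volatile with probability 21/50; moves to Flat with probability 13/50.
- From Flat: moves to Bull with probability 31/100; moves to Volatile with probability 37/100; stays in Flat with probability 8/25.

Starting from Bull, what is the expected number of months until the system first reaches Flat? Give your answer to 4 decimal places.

Let t(s) be the expected number of months to first reach Flat from state s, with t(Flat) = 0. Conditioning on the first month:
t(Volatile) = 1 + 0.38·t(Volatile) + 0.24·t(Bull)
t(Bull) = 1 + 0.42·t(Volatile) + 0.32·t(Bull)
Solving: t(Volatile) = 2.8678, t(Bull) = 3.2419.
Expected months from Bull to Flat: 3.2419.

3.2419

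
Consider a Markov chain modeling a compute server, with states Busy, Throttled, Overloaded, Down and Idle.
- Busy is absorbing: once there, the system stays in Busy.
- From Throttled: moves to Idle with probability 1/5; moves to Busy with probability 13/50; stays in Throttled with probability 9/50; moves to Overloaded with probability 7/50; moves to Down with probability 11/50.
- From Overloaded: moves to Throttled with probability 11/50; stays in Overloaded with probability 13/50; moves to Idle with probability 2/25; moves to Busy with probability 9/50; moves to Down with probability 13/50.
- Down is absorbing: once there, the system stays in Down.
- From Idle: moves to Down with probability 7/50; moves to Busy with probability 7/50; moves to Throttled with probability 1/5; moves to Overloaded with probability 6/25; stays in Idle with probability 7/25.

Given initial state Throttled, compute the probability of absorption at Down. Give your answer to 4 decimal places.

Let h(s) be the probability of absorption at Down starting from transient state s. Then h(Down) = 1 and h(Busy) = 0. By first-step analysis:
h(Throttled) = 0.26·0 + 0.18·h(Throttled) + 0.14·h(Overloaded) + 0.22·1 + 0.2·h(Idle)
h(Overloaded) = 0.18·0 + 0.22·h(Throttled) + 0.26·h(Overloaded) + 0.26·1 + 0.08·h(Idle)
h(Idle) = 0.14·0 + 0.2·h(Throttled) + 0.24·h(Overloaded) + 0.14·1 + 0.28·h(Idle)
Solving: h(Throttled) = 0.4879, h(Overloaded) = 0.5520, h(Idle) = 0.5140.
Starting from Throttled, the probability is 0.4879.

0.4879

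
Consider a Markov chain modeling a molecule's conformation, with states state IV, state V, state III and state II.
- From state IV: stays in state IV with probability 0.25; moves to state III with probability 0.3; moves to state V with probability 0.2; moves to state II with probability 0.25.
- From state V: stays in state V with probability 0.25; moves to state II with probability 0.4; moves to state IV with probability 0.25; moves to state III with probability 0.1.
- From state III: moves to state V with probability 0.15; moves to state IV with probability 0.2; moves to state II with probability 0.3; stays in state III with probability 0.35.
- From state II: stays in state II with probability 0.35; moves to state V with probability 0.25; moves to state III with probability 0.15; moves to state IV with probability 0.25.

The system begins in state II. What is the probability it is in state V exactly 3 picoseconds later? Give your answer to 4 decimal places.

Propagate the distribution vector 3 picoseconds from state II.
After 0 picoseconds: (0.0000, 0.0000, 0.0000, 1.0000)
After 1 picosecond: (0.2500, 0.2500, 0.1500, 0.3500)
After 2 picoseconds: (0.2425, 0.2225, 0.2050, 0.3300)
After 3 picoseconds: (0.2398, 0.2174, 0.2163, 0.3266)
P(in state V after 3 picoseconds) = 0.2174

0.2174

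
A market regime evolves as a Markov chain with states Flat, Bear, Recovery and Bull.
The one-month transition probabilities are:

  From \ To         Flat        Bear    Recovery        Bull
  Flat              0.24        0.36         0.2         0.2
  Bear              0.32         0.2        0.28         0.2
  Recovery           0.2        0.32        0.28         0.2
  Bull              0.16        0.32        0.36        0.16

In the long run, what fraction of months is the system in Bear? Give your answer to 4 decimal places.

Let the stationary distribution be π with π = πP and π_1 + π_2 + π_3 + π_4 = 1.
π_1 = 0.24·π_1 + 0.32·π_2 + 0.2·π_3 + 0.16·π_4
π_2 = 0.36·π_1 + 0.2·π_2 + 0.32·π_3 + 0.32·π_4
π_3 = 0.2·π_1 + 0.28·π_2 + 0.28·π_3 + 0.36·π_4
Solving with the normalization constraint gives π = (0.2371, 0.2942, 0.2764, 0.1923).
So the stationary probability of Bear is 0.2942.

0.2942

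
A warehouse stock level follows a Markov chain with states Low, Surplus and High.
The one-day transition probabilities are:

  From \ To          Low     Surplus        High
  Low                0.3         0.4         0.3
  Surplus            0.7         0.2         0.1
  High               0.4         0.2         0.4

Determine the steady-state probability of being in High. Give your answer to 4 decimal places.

0.2692

Let the stationary distribution be π with π = πP and π_1 + π_2 + π_3 = 1.
π_1 = 0.3·π_1 + 0.7·π_2 + 0.4·π_3
π_2 = 0.4·π_1 + 0.2·π_2 + 0.2·π_3
Solving with the normalization constraint gives π = (0.4423, 0.2885, 0.2692).
So the stationary probability of High is 0.2692.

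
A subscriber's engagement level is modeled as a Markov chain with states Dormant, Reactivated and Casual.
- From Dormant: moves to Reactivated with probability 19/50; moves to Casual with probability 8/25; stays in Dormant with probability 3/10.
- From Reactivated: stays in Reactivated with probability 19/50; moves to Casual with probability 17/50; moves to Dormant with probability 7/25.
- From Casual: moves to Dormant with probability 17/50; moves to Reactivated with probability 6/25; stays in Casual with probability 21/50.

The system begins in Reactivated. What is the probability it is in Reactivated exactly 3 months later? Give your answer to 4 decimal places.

Propagate the distribution vector 3 months from Reactivated.
After 0 months: (0.0000, 1.0000, 0.0000)
After 1 month: (0.2800, 0.3800, 0.3400)
After 2 months: (0.3060, 0.3324, 0.3616)
After 3 months: (0.3078, 0.3294, 0.3628)
P(in Reactivated after 3 months) = 0.3294

0.3294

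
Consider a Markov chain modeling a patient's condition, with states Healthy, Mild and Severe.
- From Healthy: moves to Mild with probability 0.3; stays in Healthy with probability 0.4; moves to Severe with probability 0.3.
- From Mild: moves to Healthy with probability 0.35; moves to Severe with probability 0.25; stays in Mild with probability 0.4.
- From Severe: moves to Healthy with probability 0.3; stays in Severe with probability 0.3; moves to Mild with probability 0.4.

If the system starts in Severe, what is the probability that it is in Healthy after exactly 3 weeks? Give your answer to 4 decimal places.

Propagate the distribution vector 3 weeks from Severe.
After 0 weeks: (0.0000, 0.0000, 1.0000)
After 1 week: (0.3000, 0.4000, 0.3000)
After 2 weeks: (0.3500, 0.3700, 0.2800)
After 3 weeks: (0.3535, 0.3650, 0.2815)
P(in Healthy after 3 weeks) = 0.3535

0.3535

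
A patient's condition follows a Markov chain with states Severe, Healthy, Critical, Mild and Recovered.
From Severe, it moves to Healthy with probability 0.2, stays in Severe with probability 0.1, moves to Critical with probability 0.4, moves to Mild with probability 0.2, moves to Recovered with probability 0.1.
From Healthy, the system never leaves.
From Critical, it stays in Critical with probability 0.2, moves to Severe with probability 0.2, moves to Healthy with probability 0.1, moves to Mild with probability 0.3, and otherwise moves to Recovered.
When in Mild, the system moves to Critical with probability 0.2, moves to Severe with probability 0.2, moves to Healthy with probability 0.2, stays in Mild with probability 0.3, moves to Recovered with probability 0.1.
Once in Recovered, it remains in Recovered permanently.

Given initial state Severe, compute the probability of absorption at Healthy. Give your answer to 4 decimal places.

0.5697

Let h(s) be the probability of absorption at Healthy starting from transient state s. Then h(Healthy) = 1 and h(Recovered) = 0. By first-step analysis:
h(Severe) = 0.1·h(Severe) + 0.2·1 + 0.4·h(Critical) + 0.2·h(Mild) + 0.1·0
h(Critical) = 0.2·h(Severe) + 0.1·1 + 0.2·h(Critical) + 0.3·h(Mild) + 0.2·0
h(Mild) = 0.2·h(Severe) + 0.2·1 + 0.2·h(Critical) + 0.3·h(Mild) + 0.1·0
Solving: h(Severe) = 0.5697, h(Critical) = 0.4879, h(Mild) = 0.5879.
Starting from Severe, the probability is 0.5697.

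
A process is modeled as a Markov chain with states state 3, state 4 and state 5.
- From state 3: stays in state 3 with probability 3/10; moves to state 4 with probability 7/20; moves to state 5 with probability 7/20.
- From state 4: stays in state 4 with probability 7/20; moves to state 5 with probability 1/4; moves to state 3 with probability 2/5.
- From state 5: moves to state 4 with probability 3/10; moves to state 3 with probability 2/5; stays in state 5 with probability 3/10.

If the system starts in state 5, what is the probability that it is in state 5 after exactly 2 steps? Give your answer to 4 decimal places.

0.3050

Sum over the intermediate state after 1 step:
P = P(state 5→state 3)·P(state 3→state 5) + P(state 5→state 4)·P(state 4→state 5) + P(state 5→state 5)·P(state 5→state 5)
  = 0.4×0.35 + 0.3×0.25 + 0.3×0.3
  = 0.1400 + 0.0750 + 0.0900 = 0.3050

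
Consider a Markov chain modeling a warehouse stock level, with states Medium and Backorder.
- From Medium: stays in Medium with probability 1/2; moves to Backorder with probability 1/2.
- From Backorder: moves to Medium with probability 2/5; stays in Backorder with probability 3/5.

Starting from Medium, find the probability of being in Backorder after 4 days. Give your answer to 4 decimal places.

0.5555

Propagate the distribution vector 4 days from Medium.
After 0 days: (1.0000, 0.0000)
After 1 day: (0.5000, 0.5000)
After 2 days: (0.4500, 0.5500)
After 3 days: (0.4450, 0.5550)
After 4 days: (0.4445, 0.5555)
P(in Backorder after 4 days) = 0.5555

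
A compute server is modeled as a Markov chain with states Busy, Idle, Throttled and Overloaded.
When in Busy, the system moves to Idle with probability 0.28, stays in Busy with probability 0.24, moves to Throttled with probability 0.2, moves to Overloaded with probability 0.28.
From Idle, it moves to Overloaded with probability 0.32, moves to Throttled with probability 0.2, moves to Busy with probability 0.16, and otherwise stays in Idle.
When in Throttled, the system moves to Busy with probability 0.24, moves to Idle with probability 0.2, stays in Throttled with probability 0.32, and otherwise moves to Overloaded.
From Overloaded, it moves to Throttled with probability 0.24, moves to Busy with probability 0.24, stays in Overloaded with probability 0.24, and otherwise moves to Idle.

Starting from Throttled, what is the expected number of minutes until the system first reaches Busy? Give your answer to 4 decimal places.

Let t(s) be the expected number of minutes to first reach Busy from state s, with t(Busy) = 0. Conditioning on the first minute:
t(Idle) = 1 + 0.32·t(Idle) + 0.2·t(Throttled) + 0.32·t(Overloaded)
t(Throttled) = 1 + 0.2·t(Idle) + 0.32·t(Throttled) + 0.24·t(Overloaded)
t(Overloaded) = 1 + 0.28·t(Idle) + 0.24·t(Throttled) + 0.24·t(Overloaded)
Solving: t(Idle) = 4.9634, t(Throttled) = 4.5470, t(Overloaded) = 4.5803.
Expected minutes from Throttled to Busy: 4.5470.

4.5470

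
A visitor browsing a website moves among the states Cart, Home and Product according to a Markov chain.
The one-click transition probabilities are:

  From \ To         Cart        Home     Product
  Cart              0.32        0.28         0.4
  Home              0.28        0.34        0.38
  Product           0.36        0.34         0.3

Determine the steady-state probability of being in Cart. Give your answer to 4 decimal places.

0.3215

Let the stationary distribution be π with π = πP and π_1 + π_2 + π_3 = 1.
π_1 = 0.32·π_1 + 0.28·π_2 + 0.36·π_3
π_2 = 0.28·π_1 + 0.34·π_2 + 0.34·π_3
Solving with the normalization constraint gives π = (0.3215, 0.3207, 0.3578).
So the stationary probability of Cart is 0.3215.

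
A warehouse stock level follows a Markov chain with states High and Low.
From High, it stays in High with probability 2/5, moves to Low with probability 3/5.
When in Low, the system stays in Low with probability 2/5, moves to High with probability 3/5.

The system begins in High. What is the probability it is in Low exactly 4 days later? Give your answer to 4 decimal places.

Propagate the distribution vector 4 days from High.
After 0 days: (1.0000, 0.0000)
After 1 day: (0.4000, 0.6000)
After 2 days: (0.5200, 0.4800)
After 3 days: (0.4960, 0.5040)
After 4 days: (0.5008, 0.4992)
P(in Low after 4 days) = 0.4992

0.4992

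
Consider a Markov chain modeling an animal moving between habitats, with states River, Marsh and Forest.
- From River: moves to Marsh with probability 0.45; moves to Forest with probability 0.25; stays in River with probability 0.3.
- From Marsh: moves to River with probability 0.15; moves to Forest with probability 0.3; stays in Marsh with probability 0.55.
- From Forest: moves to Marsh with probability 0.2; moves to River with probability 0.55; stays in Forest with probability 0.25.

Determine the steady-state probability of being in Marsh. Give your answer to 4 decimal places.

Let the stationary distribution be π with π = πP and π_1 + π_2 + π_3 = 1.
π_1 = 0.3·π_1 + 0.15·π_2 + 0.55·π_3
π_2 = 0.45·π_1 + 0.55·π_2 + 0.2·π_3
Solving with the normalization constraint gives π = (0.3041, 0.4247, 0.2712).
So the stationary probability of Marsh is 0.4247.

0.4247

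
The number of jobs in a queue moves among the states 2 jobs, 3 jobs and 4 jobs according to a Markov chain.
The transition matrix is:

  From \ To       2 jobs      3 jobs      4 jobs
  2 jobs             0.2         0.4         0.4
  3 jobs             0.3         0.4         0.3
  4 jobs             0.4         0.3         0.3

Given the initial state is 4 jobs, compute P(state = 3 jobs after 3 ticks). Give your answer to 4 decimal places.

Propagate the distribution vector 3 ticks from 4 jobs.
After 0 ticks: (0.0000, 0.0000, 1.0000)
After 1 tick: (0.4000, 0.3000, 0.3000)
After 2 ticks: (0.2900, 0.3700, 0.3400)
After 3 ticks: (0.3050, 0.3660, 0.3290)
P(in 3 jobs after 3 ticks) = 0.3660

0.3660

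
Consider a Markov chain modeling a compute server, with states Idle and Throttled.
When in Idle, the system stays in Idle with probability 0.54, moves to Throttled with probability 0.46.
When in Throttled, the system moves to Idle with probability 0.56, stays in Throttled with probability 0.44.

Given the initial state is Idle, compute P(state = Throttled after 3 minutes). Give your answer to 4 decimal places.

Propagate the distribution vector 3 minutes from Idle.
After 0 minutes: (1.0000, 0.0000)
After 1 minute: (0.5400, 0.4600)
After 2 minutes: (0.5492, 0.4508)
After 3 minutes: (0.5490, 0.4510)
P(in Throttled after 3 minutes) = 0.4510

0.4510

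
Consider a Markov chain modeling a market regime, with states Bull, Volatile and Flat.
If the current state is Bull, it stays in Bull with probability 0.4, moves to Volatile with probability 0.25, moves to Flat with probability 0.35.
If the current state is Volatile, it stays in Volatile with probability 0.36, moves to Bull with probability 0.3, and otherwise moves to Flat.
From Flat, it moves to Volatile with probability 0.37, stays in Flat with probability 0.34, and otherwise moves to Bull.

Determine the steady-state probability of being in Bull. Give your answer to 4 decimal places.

0.3295

Let the stationary distribution be π with π = πP and π_1 + π_2 + π_3 = 1.
π_1 = 0.4·π_1 + 0.3·π_2 + 0.29·π_3
π_2 = 0.25·π_1 + 0.36·π_2 + 0.37·π_3
Solving with the normalization constraint gives π = (0.3295, 0.3272, 0.3433).
So the stationary probability of Bull is 0.3295.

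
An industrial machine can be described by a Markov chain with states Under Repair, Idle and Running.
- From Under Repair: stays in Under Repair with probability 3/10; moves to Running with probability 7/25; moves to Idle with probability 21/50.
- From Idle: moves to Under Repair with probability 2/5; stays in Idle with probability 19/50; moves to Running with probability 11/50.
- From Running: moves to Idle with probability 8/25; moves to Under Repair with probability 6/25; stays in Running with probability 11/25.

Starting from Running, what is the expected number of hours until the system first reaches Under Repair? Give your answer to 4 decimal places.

Let t(s) be the expected number of hours to first reach Under Repair from state s, with t(Under Repair) = 0. Conditioning on the first hour:
t(Idle) = 1 + 0.38·t(Idle) + 0.22·t(Running)
t(Running) = 1 + 0.32·t(Idle) + 0.44·t(Running)
Solving: t(Idle) = 2.8179, t(Running) = 3.3960.
Expected hours from Running to Under Repair: 3.3960.

3.3960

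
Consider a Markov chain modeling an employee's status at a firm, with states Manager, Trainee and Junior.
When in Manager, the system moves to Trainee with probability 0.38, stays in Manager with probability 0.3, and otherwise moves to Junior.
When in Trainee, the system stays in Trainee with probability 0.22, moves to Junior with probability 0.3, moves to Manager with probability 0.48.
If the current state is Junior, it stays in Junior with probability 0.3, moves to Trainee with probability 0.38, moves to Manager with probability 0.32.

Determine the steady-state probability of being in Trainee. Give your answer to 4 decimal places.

0.3276

Let the stationary distribution be π with π = πP and π_1 + π_2 + π_3 = 1.
π_1 = 0.3·π_1 + 0.48·π_2 + 0.32·π_3
π_2 = 0.38·π_1 + 0.22·π_2 + 0.38·π_3
Solving with the normalization constraint gives π = (0.3651, 0.3276, 0.3073).
So the stationary probability of Trainee is 0.3276.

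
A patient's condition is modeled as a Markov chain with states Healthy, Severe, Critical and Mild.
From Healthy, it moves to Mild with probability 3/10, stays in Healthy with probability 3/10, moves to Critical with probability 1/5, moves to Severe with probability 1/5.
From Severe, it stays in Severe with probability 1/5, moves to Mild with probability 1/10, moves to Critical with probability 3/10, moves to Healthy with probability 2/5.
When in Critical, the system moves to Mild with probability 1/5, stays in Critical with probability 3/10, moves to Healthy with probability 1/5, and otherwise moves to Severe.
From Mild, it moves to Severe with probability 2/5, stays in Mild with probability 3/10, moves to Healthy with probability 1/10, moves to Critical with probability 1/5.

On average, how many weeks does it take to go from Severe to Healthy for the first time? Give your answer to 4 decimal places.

3.3891

Let t(s) be the expected number of weeks to first reach Healthy from state s, with t(Healthy) = 0. Conditioning on the first week:
t(Severe) = 1 + 0.2·t(Severe) + 0.3·t(Critical) + 0.1·t(Mild)
t(Critical) = 1 + 0.3·t(Severe) + 0.3·t(Critical) + 0.2·t(Mild)
t(Mild) = 1 + 0.4·t(Severe) + 0.2·t(Critical) + 0.3·t(Mild)
Solving: t(Severe) = 3.3891, t(Critical) = 4.1841, t(Mild) = 4.5607.
Expected weeks from Severe to Healthy: 3.3891.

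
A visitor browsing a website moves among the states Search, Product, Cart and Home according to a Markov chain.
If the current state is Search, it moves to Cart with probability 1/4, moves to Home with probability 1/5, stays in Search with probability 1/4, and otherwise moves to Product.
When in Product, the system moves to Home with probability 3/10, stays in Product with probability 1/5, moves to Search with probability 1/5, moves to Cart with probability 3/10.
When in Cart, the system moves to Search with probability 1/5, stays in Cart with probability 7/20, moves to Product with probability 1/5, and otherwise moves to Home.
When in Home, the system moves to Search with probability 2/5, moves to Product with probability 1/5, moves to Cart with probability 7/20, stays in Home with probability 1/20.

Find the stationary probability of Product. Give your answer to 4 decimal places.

0.2254

Let the stationary distribution be π with π = πP and π_1 + π_2 + π_3 + π_4 = 1.
π_1 = 0.25·π_1 + 0.2·π_2 + 0.2·π_3 + 0.4·π_4
π_2 = 0.3·π_1 + 0.2·π_2 + 0.2·π_3 + 0.2·π_4
π_3 = 0.25·π_1 + 0.3·π_2 + 0.35·π_3 + 0.35·π_4
Solving with the normalization constraint gives π = (0.2541, 0.2254, 0.3133, 0.2071).
So the stationary probability of Product is 0.2254.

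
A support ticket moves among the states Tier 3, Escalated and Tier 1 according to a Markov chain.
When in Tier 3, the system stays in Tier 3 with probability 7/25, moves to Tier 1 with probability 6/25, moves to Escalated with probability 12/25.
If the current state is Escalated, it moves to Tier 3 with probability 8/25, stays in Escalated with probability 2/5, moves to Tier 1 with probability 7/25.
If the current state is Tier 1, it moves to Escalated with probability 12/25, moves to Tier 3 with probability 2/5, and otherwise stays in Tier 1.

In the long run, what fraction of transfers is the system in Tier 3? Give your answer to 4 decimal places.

0.3254

Let the stationary distribution be π with π = πP and π_1 + π_2 + π_3 = 1.
π_1 = 0.28·π_1 + 0.32·π_2 + 0.4·π_3
π_2 = 0.48·π_1 + 0.4·π_2 + 0.48·π_3
Solving with the normalization constraint gives π = (0.3254, 0.4444, 0.2302).
So the stationary probability of Tier 3 is 0.3254.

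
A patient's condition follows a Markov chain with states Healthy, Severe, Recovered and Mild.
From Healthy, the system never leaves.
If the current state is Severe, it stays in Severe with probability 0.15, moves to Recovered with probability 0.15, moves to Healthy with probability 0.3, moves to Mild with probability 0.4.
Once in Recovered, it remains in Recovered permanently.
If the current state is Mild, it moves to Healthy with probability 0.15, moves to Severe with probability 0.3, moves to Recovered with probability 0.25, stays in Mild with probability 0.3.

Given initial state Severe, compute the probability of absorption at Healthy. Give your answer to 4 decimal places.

Let h(s) be the probability of absorption at Healthy starting from transient state s. Then h(Healthy) = 1 and h(Recovered) = 0. By first-step analysis:
h(Severe) = 0.3·1 + 0.15·h(Severe) + 0.15·0 + 0.4·h(Mild)
h(Mild) = 0.15·1 + 0.3·h(Severe) + 0.25·0 + 0.3·h(Mild)
Solving: h(Severe) = 0.5684, h(Mild) = 0.4579.
Starting from Severe, the probability is 0.5684.

0.5684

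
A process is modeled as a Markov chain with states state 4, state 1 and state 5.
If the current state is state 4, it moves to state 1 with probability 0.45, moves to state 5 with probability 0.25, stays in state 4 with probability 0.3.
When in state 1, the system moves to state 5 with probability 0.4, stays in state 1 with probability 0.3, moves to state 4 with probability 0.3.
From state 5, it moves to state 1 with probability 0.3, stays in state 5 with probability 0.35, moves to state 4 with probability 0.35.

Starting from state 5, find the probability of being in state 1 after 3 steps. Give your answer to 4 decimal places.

Propagate the distribution vector 3 steps from state 5.
After 0 steps: (0.0000, 0.0000, 1.0000)
After 1 step: (0.3500, 0.3000, 0.3500)
After 2 steps: (0.3175, 0.3525, 0.3300)
After 3 steps: (0.3165, 0.3476, 0.3359)
P(in state 1 after 3 steps) = 0.3476

0.3476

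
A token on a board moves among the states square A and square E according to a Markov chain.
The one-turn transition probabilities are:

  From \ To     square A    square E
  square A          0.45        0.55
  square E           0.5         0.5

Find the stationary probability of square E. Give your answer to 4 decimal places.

Let the stationary distribution be π with π = πP and π_1 + π_2 = 1.
π_1 = 0.45·π_1 + 0.5·π_2
Solving with the normalization constraint gives π = (0.4762, 0.5238).
So the stationary probability of square E is 0.5238.

0.5238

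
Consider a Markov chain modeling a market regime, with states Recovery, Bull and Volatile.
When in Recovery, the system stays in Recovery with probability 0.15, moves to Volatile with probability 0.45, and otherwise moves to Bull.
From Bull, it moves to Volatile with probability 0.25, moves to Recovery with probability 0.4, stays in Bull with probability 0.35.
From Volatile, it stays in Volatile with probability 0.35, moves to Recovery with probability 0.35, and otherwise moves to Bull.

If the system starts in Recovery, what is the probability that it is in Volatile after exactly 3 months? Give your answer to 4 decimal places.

0.3505

Propagate the distribution vector 3 months from Recovery.
After 0 months: (1.0000, 0.0000, 0.0000)
After 1 month: (0.1500, 0.4000, 0.4500)
After 2 months: (0.3400, 0.3350, 0.3250)
After 3 months: (0.2988, 0.3508, 0.3505)
P(in Volatile after 3 months) = 0.3505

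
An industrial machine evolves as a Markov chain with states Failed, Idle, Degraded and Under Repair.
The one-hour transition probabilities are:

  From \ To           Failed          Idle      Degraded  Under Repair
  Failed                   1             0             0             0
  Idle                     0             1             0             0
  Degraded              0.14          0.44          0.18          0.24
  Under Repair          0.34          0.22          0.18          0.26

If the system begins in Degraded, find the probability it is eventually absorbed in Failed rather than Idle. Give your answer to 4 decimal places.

0.3286

Let h(s) be the probability of absorption at Failed starting from transient state s. Then h(Failed) = 1 and h(Idle) = 0. By first-step analysis:
h(Degraded) = 0.14·1 + 0.44·0 + 0.18·h(Degraded) + 0.24·h(Under Repair)
h(Under Repair) = 0.34·1 + 0.22·0 + 0.18·h(Degraded) + 0.26·h(Under Repair)
Solving: h(Degraded) = 0.3286, h(Under Repair) = 0.5394.
Starting from Degraded, the probability is 0.3286.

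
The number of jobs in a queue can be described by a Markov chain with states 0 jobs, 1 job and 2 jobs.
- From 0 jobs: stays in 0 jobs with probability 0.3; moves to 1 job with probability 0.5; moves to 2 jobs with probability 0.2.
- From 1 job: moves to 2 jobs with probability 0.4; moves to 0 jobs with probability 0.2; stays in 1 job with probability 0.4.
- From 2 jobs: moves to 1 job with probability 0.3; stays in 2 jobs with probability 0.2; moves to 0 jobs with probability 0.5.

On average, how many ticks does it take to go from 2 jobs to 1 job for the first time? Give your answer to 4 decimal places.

Let t(s) be the expected number of ticks to first reach 1 job from state s, with t(1 job) = 0. Conditioning on the first tick:
t(0 jobs) = 1 + 0.3·t(0 jobs) + 0.2·t(2 jobs)
t(2 jobs) = 1 + 0.5·t(0 jobs) + 0.2·t(2 jobs)
Solving: t(0 jobs) = 2.1739, t(2 jobs) = 2.6087.
Expected ticks from 2 jobs to 1 job: 2.6087.

2.6087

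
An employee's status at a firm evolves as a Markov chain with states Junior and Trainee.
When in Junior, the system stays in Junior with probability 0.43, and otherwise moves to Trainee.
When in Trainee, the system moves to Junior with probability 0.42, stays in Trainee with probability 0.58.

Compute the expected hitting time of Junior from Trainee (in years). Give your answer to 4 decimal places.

Let t(s) be the expected number of years to first reach Junior from state s, with t(Junior) = 0. Conditioning on the first year:
t(Trainee) = 1 + 0.58·t(Trainee)
Solving: t(Trainee) = 2.3810.
Expected years from Trainee to Junior: 2.3810.

2.3810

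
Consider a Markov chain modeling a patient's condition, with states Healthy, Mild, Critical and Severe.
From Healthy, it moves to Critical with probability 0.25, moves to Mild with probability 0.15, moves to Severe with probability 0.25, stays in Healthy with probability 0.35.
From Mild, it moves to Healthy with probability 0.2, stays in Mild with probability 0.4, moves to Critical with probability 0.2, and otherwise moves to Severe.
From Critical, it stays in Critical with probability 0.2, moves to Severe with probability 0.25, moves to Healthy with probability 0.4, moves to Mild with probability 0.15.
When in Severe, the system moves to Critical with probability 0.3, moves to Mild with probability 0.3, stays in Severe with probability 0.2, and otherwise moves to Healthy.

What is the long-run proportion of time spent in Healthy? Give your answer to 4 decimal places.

Let the stationary distribution be π with π = πP and π_1 + π_2 + π_3 + π_4 = 1.
π_1 = 0.35·π_1 + 0.2·π_2 + 0.4·π_3 + 0.2·π_4
π_2 = 0.15·π_1 + 0.4·π_2 + 0.15·π_3 + 0.3·π_4
π_3 = 0.25·π_1 + 0.2·π_2 + 0.2·π_3 + 0.3·π_4
Solving with the normalization constraint gives π = (0.2911, 0.2453, 0.2372, 0.2264).
So the stationary probability of Healthy is 0.2911.

0.2911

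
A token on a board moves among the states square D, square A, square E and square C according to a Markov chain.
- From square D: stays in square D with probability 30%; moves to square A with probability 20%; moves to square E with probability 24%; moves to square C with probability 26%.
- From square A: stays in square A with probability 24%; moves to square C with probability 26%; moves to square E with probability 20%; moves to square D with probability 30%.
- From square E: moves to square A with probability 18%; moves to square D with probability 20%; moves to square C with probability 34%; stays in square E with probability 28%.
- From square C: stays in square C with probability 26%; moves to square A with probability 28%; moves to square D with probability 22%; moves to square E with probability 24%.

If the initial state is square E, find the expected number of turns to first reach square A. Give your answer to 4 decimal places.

Let t(s) be the expected number of turns to first reach square A from state s, with t(square A) = 0. Conditioning on the first turn:
t(square D) = 1 + 0.3·t(square D) + 0.24·t(square E) + 0.26·t(square C)
t(square E) = 1 + 0.2·t(square D) + 0.28·t(square E) + 0.34·t(square C)
t(square C) = 1 + 0.22·t(square D) + 0.24·t(square E) + 0.26·t(square C)
Solving: t(square D) = 4.5998, t(square E) = 4.6650, t(square C) = 4.2318.
Expected turns from square E to square A: 4.6650.

4.6650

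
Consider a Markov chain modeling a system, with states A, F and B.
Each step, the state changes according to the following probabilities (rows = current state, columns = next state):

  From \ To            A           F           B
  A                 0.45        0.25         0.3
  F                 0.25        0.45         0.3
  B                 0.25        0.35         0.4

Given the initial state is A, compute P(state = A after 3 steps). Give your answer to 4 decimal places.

Propagate the distribution vector 3 steps from A.
After 0 steps: (1.0000, 0.0000, 0.0000)
After 1 step: (0.4500, 0.2500, 0.3000)
After 2 steps: (0.3400, 0.3300, 0.3300)
After 3 steps: (0.3180, 0.3490, 0.3330)
P(in A after 3 steps) = 0.3180

0.3180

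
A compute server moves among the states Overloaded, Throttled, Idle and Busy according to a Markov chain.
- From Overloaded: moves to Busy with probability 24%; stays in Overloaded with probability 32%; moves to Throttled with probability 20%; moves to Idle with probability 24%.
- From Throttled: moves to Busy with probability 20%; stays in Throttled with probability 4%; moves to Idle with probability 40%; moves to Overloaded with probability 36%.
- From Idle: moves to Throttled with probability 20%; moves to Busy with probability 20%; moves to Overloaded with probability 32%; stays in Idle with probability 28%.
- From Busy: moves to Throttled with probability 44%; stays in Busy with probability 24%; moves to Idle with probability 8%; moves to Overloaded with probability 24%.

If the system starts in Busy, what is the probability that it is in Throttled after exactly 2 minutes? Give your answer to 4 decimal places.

0.1872

Propagate the distribution vector 2 minutes from Busy.
After 0 minutes: (0.0000, 0.0000, 0.0000, 1.0000)
After 1 minute: (0.2400, 0.4400, 0.0800, 0.2400)
After 2 minutes: (0.3184, 0.1872, 0.2752, 0.2192)
P(in Throttled after 2 minutes) = 0.1872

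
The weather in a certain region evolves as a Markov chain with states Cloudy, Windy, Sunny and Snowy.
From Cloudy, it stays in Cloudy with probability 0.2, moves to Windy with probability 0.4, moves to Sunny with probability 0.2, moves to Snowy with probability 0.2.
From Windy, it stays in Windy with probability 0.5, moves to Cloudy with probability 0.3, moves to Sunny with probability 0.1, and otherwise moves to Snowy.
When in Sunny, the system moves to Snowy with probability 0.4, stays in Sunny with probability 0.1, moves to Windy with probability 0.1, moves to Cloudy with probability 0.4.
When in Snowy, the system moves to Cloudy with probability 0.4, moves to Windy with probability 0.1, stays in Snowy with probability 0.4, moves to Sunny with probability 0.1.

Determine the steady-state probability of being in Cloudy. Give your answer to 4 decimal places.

0.3067

Let the stationary distribution be π with π = πP and π_1 + π_2 + π_3 + π_4 = 1.
π_1 = 0.2·π_1 + 0.3·π_2 + 0.4·π_3 + 0.4·π_4
π_2 = 0.4·π_1 + 0.5·π_2 + 0.1·π_3 + 0.1·π_4
π_3 = 0.2·π_1 + 0.1·π_2 + 0.1·π_3 + 0.1·π_4
Solving with the normalization constraint gives π = (0.3067, 0.3200, 0.1307, 0.2427).
So the stationary probability of Cloudy is 0.3067.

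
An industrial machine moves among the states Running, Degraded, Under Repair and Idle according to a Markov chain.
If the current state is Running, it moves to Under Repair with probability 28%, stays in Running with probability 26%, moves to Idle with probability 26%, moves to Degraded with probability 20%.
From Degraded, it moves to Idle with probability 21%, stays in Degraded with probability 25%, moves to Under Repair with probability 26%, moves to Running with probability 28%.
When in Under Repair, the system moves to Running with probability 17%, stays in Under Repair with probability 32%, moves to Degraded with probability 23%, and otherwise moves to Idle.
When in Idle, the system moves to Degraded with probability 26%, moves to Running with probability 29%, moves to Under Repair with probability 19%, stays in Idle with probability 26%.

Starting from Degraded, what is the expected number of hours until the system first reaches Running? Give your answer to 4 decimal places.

3.9379

Let t(s) be the expected number of hours to first reach Running from state s, with t(Running) = 0. Conditioning on the first hour:
t(Degraded) = 1 + 0.25·t(Degraded) + 0.26·t(Under Repair) + 0.21·t(Idle)
t(Under Repair) = 1 + 0.23·t(Degraded) + 0.32·t(Under Repair) + 0.28·t(Idle)
t(Idle) = 1 + 0.26·t(Degraded) + 0.19·t(Under Repair) + 0.26·t(Idle)
Solving: t(Degraded) = 3.9379, t(Under Repair) = 4.3931, t(Idle) = 3.8629.
Expected hours from Degraded to Running: 3.9379.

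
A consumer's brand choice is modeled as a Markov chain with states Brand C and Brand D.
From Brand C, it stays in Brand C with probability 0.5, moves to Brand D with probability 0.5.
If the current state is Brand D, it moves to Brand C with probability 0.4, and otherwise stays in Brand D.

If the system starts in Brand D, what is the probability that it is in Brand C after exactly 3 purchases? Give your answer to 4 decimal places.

0.4440

Propagate the distribution vector 3 purchases from Brand D.
After 0 purchases: (0.0000, 1.0000)
After 1 purchase: (0.4000, 0.6000)
After 2 purchases: (0.4400, 0.5600)
After 3 purchases: (0.4440, 0.5560)
P(in Brand C after 3 purchases) = 0.4440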